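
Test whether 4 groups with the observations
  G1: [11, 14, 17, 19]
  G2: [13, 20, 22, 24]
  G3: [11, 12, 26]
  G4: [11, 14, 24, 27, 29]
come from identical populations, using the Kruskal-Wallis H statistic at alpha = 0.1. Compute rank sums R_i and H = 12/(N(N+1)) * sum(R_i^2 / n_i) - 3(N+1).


Step 1: Combine all N = 16 observations and assign midranks.
sorted (value, group, rank): (11,G1,2), (11,G3,2), (11,G4,2), (12,G3,4), (13,G2,5), (14,G1,6.5), (14,G4,6.5), (17,G1,8), (19,G1,9), (20,G2,10), (22,G2,11), (24,G2,12.5), (24,G4,12.5), (26,G3,14), (27,G4,15), (29,G4,16)
Step 2: Sum ranks within each group.
R_1 = 25.5 (n_1 = 4)
R_2 = 38.5 (n_2 = 4)
R_3 = 20 (n_3 = 3)
R_4 = 52 (n_4 = 5)
Step 3: H = 12/(N(N+1)) * sum(R_i^2/n_i) - 3(N+1)
     = 12/(16*17) * (25.5^2/4 + 38.5^2/4 + 20^2/3 + 52^2/5) - 3*17
     = 0.044118 * 1207.26 - 51
     = 2.261397.
Step 4: Ties present; correction factor C = 1 - 36/(16^3 - 16) = 0.991176. Corrected H = 2.261397 / 0.991176 = 2.281528.
Step 5: Under H0, H ~ chi^2(3); p-value = 0.516069.
Step 6: alpha = 0.1. fail to reject H0.

H = 2.2815, df = 3, p = 0.516069, fail to reject H0.


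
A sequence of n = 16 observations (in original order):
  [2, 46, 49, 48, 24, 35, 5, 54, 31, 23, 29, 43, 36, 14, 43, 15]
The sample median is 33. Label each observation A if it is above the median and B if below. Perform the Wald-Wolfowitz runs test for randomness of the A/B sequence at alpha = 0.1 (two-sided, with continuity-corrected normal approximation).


Step 1: Compute median = 33; label A = above, B = below.
Labels in order: BAAABABABBBAABAB  (n_A = 8, n_B = 8)
Step 2: Count runs R = 11.
Step 3: Under H0 (random ordering), E[R] = 2*n_A*n_B/(n_A+n_B) + 1 = 2*8*8/16 + 1 = 9.0000.
        Var[R] = 2*n_A*n_B*(2*n_A*n_B - n_A - n_B) / ((n_A+n_B)^2 * (n_A+n_B-1)) = 14336/3840 = 3.7333.
        SD[R] = 1.9322.
Step 4: Continuity-corrected z = (R - 0.5 - E[R]) / SD[R] = (11 - 0.5 - 9.0000) / 1.9322 = 0.7763.
Step 5: Two-sided p-value via normal approximation = 2*(1 - Phi(|z|)) = 0.437558.
Step 6: alpha = 0.1. fail to reject H0.

R = 11, z = 0.7763, p = 0.437558, fail to reject H0.


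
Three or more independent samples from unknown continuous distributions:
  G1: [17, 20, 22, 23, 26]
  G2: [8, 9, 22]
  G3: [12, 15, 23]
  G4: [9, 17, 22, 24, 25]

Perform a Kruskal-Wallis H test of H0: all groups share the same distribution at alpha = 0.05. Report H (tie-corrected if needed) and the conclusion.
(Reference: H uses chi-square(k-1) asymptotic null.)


Step 1: Combine all N = 16 observations and assign midranks.
sorted (value, group, rank): (8,G2,1), (9,G2,2.5), (9,G4,2.5), (12,G3,4), (15,G3,5), (17,G1,6.5), (17,G4,6.5), (20,G1,8), (22,G1,10), (22,G2,10), (22,G4,10), (23,G1,12.5), (23,G3,12.5), (24,G4,14), (25,G4,15), (26,G1,16)
Step 2: Sum ranks within each group.
R_1 = 53 (n_1 = 5)
R_2 = 13.5 (n_2 = 3)
R_3 = 21.5 (n_3 = 3)
R_4 = 48 (n_4 = 5)
Step 3: H = 12/(N(N+1)) * sum(R_i^2/n_i) - 3(N+1)
     = 12/(16*17) * (53^2/5 + 13.5^2/3 + 21.5^2/3 + 48^2/5) - 3*17
     = 0.044118 * 1237.43 - 51
     = 3.592647.
Step 4: Ties present; correction factor C = 1 - 42/(16^3 - 16) = 0.989706. Corrected H = 3.592647 / 0.989706 = 3.630015.
Step 5: Under H0, H ~ chi^2(3); p-value = 0.304287.
Step 6: alpha = 0.05. fail to reject H0.

H = 3.6300, df = 3, p = 0.304287, fail to reject H0.


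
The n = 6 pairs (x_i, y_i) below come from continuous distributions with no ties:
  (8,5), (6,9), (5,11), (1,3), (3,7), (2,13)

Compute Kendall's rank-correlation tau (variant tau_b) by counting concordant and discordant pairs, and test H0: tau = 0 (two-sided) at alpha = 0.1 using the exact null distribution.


Step 1: Enumerate the 15 unordered pairs (i,j) with i<j and classify each by sign(x_j-x_i) * sign(y_j-y_i).
  (1,2):dx=-2,dy=+4->D; (1,3):dx=-3,dy=+6->D; (1,4):dx=-7,dy=-2->C; (1,5):dx=-5,dy=+2->D
  (1,6):dx=-6,dy=+8->D; (2,3):dx=-1,dy=+2->D; (2,4):dx=-5,dy=-6->C; (2,5):dx=-3,dy=-2->C
  (2,6):dx=-4,dy=+4->D; (3,4):dx=-4,dy=-8->C; (3,5):dx=-2,dy=-4->C; (3,6):dx=-3,dy=+2->D
  (4,5):dx=+2,dy=+4->C; (4,6):dx=+1,dy=+10->C; (5,6):dx=-1,dy=+6->D
Step 2: C = 7, D = 8, total pairs = 15.
Step 3: tau = (C - D)/(n(n-1)/2) = (7 - 8)/15 = -0.066667.
Step 4: Exact two-sided p-value (enumerate n! = 720 permutations of y under H0): p = 1.000000.
Step 5: alpha = 0.1. fail to reject H0.

tau_b = -0.0667 (C=7, D=8), p = 1.000000, fail to reject H0.


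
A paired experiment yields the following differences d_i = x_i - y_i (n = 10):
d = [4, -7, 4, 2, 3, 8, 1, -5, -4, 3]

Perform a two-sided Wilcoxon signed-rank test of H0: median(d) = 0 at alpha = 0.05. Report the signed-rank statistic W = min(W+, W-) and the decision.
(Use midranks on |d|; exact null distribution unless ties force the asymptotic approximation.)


Step 1: Drop any zero differences (none here) and take |d_i|.
|d| = [4, 7, 4, 2, 3, 8, 1, 5, 4, 3]
Step 2: Midrank |d_i| (ties get averaged ranks).
ranks: |4|->6, |7|->9, |4|->6, |2|->2, |3|->3.5, |8|->10, |1|->1, |5|->8, |4|->6, |3|->3.5
Step 3: Attach original signs; sum ranks with positive sign and with negative sign.
W+ = 6 + 6 + 2 + 3.5 + 10 + 1 + 3.5 = 32
W- = 9 + 8 + 6 = 23
(Check: W+ + W- = 55 should equal n(n+1)/2 = 55.)
Step 4: Test statistic W = min(W+, W-) = 23.
Step 5: Ties in |d|, so use the tie-corrected normal approximation.
        E[W] = n(n+1)/4 = 10*11/4 = 27.5.
        Tie groups: |d|=3 (t=2), |d|=4 (t=3); sum(t^3 - t) = 30.
        Var[W] = n(n+1)(2n+1)/24 - sum(t^3-t)/48 = 2310/24 - 30/48 = 95.625.
        z = (W - E[W]) / sqrt(Var[W]) = (23 - 27.5) / 9.7788 = -0.4602.
        Two-sided p = 2*Phi(z) = 0.645388.
Step 6: alpha = 0.05. fail to reject H0.

W+ = 32, W- = 23, W = min = 23, p = 0.645388, fail to reject H0.


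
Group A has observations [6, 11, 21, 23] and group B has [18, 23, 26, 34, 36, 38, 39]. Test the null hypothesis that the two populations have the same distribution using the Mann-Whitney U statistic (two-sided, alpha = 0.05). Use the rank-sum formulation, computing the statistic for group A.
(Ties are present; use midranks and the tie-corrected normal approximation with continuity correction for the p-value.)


Step 1: Combine and sort all 11 observations; assign midranks.
sorted (value, group): (6,X), (11,X), (18,Y), (21,X), (23,X), (23,Y), (26,Y), (34,Y), (36,Y), (38,Y), (39,Y)
ranks: 6->1, 11->2, 18->3, 21->4, 23->5.5, 23->5.5, 26->7, 34->8, 36->9, 38->10, 39->11
Step 2: Rank sum for X: R1 = 1 + 2 + 4 + 5.5 = 12.5.
Step 3: U_X = R1 - n1(n1+1)/2 = 12.5 - 4*5/2 = 12.5 - 10 = 2.5.
       U_Y = n1*n2 - U_X = 28 - 2.5 = 25.5.
Step 4: Ties are present, so use the tie-corrected normal approximation (with continuity correction) for the p-value.
Step 5: p-value = 0.037202; compare to alpha = 0.05. reject H0.

U_X = 2.5, p = 0.037202, reject H0 at alpha = 0.05.


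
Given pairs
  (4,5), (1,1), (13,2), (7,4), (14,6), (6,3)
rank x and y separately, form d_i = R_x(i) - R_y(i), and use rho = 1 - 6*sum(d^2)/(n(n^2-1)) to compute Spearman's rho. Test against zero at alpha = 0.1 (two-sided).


Step 1: Rank x and y separately (midranks; no ties here).
rank(x): 4->2, 1->1, 13->5, 7->4, 14->6, 6->3
rank(y): 5->5, 1->1, 2->2, 4->4, 6->6, 3->3
Step 2: d_i = R_x(i) - R_y(i); compute d_i^2.
  (2-5)^2=9, (1-1)^2=0, (5-2)^2=9, (4-4)^2=0, (6-6)^2=0, (3-3)^2=0
sum(d^2) = 18.
Step 3: rho = 1 - 6*18 / (6*(6^2 - 1)) = 1 - 108/210 = 0.485714.
Step 4: Under H0, t = rho * sqrt((n-2)/(1-rho^2)) = 1.1113 ~ t(4).
Step 5: Two-sided p-value from the t-distribution with 4 df = 0.328723.
Step 6: alpha = 0.1. fail to reject H0.

rho = 0.4857, p = 0.328723, fail to reject H0 at alpha = 0.1.


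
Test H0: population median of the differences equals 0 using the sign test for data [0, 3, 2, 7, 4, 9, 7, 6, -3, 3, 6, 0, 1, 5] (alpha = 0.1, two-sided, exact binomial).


Step 1: Discard zero differences. Original n = 14; n_eff = number of nonzero differences = 12.
Nonzero differences (with sign): +3, +2, +7, +4, +9, +7, +6, -3, +3, +6, +1, +5
Step 2: Count signs: positive = 11, negative = 1.
Step 3: Under H0: P(positive) = 0.5, so the number of positives S ~ Bin(12, 0.5).
Step 4: Two-sided exact p-value = sum of Bin(12,0.5) probabilities at or below the observed probability = 0.006348.
Step 5: alpha = 0.1. reject H0.

n_eff = 12, pos = 11, neg = 1, p = 0.006348, reject H0.


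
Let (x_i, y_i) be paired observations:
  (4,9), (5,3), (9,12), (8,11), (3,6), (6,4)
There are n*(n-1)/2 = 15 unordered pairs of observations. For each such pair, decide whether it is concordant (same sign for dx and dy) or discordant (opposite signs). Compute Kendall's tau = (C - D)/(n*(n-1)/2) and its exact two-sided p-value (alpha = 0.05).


Step 1: Enumerate the 15 unordered pairs (i,j) with i<j and classify each by sign(x_j-x_i) * sign(y_j-y_i).
  (1,2):dx=+1,dy=-6->D; (1,3):dx=+5,dy=+3->C; (1,4):dx=+4,dy=+2->C; (1,5):dx=-1,dy=-3->C
  (1,6):dx=+2,dy=-5->D; (2,3):dx=+4,dy=+9->C; (2,4):dx=+3,dy=+8->C; (2,5):dx=-2,dy=+3->D
  (2,6):dx=+1,dy=+1->C; (3,4):dx=-1,dy=-1->C; (3,5):dx=-6,dy=-6->C; (3,6):dx=-3,dy=-8->C
  (4,5):dx=-5,dy=-5->C; (4,6):dx=-2,dy=-7->C; (5,6):dx=+3,dy=-2->D
Step 2: C = 11, D = 4, total pairs = 15.
Step 3: tau = (C - D)/(n(n-1)/2) = (11 - 4)/15 = 0.466667.
Step 4: Exact two-sided p-value (enumerate n! = 720 permutations of y under H0): p = 0.272222.
Step 5: alpha = 0.05. fail to reject H0.

tau_b = 0.4667 (C=11, D=4), p = 0.272222, fail to reject H0.


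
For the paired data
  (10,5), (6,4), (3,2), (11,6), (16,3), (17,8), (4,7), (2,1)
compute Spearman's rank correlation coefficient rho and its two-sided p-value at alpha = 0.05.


Step 1: Rank x and y separately (midranks; no ties here).
rank(x): 10->5, 6->4, 3->2, 11->6, 16->7, 17->8, 4->3, 2->1
rank(y): 5->5, 4->4, 2->2, 6->6, 3->3, 8->8, 7->7, 1->1
Step 2: d_i = R_x(i) - R_y(i); compute d_i^2.
  (5-5)^2=0, (4-4)^2=0, (2-2)^2=0, (6-6)^2=0, (7-3)^2=16, (8-8)^2=0, (3-7)^2=16, (1-1)^2=0
sum(d^2) = 32.
Step 3: rho = 1 - 6*32 / (8*(8^2 - 1)) = 1 - 192/504 = 0.619048.
Step 4: Under H0, t = rho * sqrt((n-2)/(1-rho^2)) = 1.9308 ~ t(6).
Step 5: Two-sided p-value from the t-distribution with 6 df = 0.101733.
Step 6: alpha = 0.05. fail to reject H0.

rho = 0.6190, p = 0.101733, fail to reject H0 at alpha = 0.05.


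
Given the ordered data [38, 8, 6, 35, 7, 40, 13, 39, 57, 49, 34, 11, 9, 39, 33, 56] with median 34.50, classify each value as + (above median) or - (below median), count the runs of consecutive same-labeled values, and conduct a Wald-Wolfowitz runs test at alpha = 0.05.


Step 1: Compute median = 34.50; label A = above, B = below.
Labels in order: ABBABABAAABBBABA  (n_A = 8, n_B = 8)
Step 2: Count runs R = 11.
Step 3: Under H0 (random ordering), E[R] = 2*n_A*n_B/(n_A+n_B) + 1 = 2*8*8/16 + 1 = 9.0000.
        Var[R] = 2*n_A*n_B*(2*n_A*n_B - n_A - n_B) / ((n_A+n_B)^2 * (n_A+n_B-1)) = 14336/3840 = 3.7333.
        SD[R] = 1.9322.
Step 4: Continuity-corrected z = (R - 0.5 - E[R]) / SD[R] = (11 - 0.5 - 9.0000) / 1.9322 = 0.7763.
Step 5: Two-sided p-value via normal approximation = 2*(1 - Phi(|z|)) = 0.437558.
Step 6: alpha = 0.05. fail to reject H0.

R = 11, z = 0.7763, p = 0.437558, fail to reject H0.


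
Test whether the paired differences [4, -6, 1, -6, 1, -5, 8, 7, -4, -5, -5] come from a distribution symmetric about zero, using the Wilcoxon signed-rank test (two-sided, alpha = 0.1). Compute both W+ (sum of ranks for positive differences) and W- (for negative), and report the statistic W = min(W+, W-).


Step 1: Drop any zero differences (none here) and take |d_i|.
|d| = [4, 6, 1, 6, 1, 5, 8, 7, 4, 5, 5]
Step 2: Midrank |d_i| (ties get averaged ranks).
ranks: |4|->3.5, |6|->8.5, |1|->1.5, |6|->8.5, |1|->1.5, |5|->6, |8|->11, |7|->10, |4|->3.5, |5|->6, |5|->6
Step 3: Attach original signs; sum ranks with positive sign and with negative sign.
W+ = 3.5 + 1.5 + 1.5 + 11 + 10 = 27.5
W- = 8.5 + 8.5 + 6 + 3.5 + 6 + 6 = 38.5
(Check: W+ + W- = 66 should equal n(n+1)/2 = 66.)
Step 4: Test statistic W = min(W+, W-) = 27.5.
Step 5: Ties in |d|, so use the tie-corrected normal approximation.
        E[W] = n(n+1)/4 = 11*12/4 = 33.
        Tie groups: |d|=1 (t=2), |d|=4 (t=2), |d|=5 (t=3), |d|=6 (t=2); sum(t^3 - t) = 42.
        Var[W] = n(n+1)(2n+1)/24 - sum(t^3-t)/48 = 3036/24 - 42/48 = 125.625.
        z = (W - E[W]) / sqrt(Var[W]) = (27.5 - 33) / 11.2083 = -0.4907.
        Two-sided p = 2*Phi(z) = 0.623632.
Step 6: alpha = 0.1. fail to reject H0.

W+ = 27.5, W- = 38.5, W = min = 27.5, p = 0.623632, fail to reject H0.


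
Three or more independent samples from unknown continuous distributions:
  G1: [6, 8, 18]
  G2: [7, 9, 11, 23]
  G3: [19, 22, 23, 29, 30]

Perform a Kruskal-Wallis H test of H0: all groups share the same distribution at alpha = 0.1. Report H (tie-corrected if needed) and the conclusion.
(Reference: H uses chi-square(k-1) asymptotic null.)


Step 1: Combine all N = 12 observations and assign midranks.
sorted (value, group, rank): (6,G1,1), (7,G2,2), (8,G1,3), (9,G2,4), (11,G2,5), (18,G1,6), (19,G3,7), (22,G3,8), (23,G2,9.5), (23,G3,9.5), (29,G3,11), (30,G3,12)
Step 2: Sum ranks within each group.
R_1 = 10 (n_1 = 3)
R_2 = 20.5 (n_2 = 4)
R_3 = 47.5 (n_3 = 5)
Step 3: H = 12/(N(N+1)) * sum(R_i^2/n_i) - 3(N+1)
     = 12/(12*13) * (10^2/3 + 20.5^2/4 + 47.5^2/5) - 3*13
     = 0.076923 * 589.646 - 39
     = 6.357372.
Step 4: Ties present; correction factor C = 1 - 6/(12^3 - 12) = 0.996503. Corrected H = 6.357372 / 0.996503 = 6.379678.
Step 5: Under H0, H ~ chi^2(2); p-value = 0.041178.
Step 6: alpha = 0.1. reject H0.

H = 6.3797, df = 2, p = 0.041178, reject H0.


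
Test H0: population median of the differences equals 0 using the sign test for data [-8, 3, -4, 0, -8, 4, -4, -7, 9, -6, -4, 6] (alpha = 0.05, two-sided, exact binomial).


Step 1: Discard zero differences. Original n = 12; n_eff = number of nonzero differences = 11.
Nonzero differences (with sign): -8, +3, -4, -8, +4, -4, -7, +9, -6, -4, +6
Step 2: Count signs: positive = 4, negative = 7.
Step 3: Under H0: P(positive) = 0.5, so the number of positives S ~ Bin(11, 0.5).
Step 4: Two-sided exact p-value = sum of Bin(11,0.5) probabilities at or below the observed probability = 0.548828.
Step 5: alpha = 0.05. fail to reject H0.

n_eff = 11, pos = 4, neg = 7, p = 0.548828, fail to reject H0.


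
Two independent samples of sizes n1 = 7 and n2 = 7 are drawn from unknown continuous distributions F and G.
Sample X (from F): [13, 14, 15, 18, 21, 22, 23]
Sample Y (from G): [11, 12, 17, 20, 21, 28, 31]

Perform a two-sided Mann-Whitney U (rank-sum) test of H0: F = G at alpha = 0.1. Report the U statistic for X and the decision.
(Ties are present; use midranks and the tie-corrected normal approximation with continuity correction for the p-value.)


Step 1: Combine and sort all 14 observations; assign midranks.
sorted (value, group): (11,Y), (12,Y), (13,X), (14,X), (15,X), (17,Y), (18,X), (20,Y), (21,X), (21,Y), (22,X), (23,X), (28,Y), (31,Y)
ranks: 11->1, 12->2, 13->3, 14->4, 15->5, 17->6, 18->7, 20->8, 21->9.5, 21->9.5, 22->11, 23->12, 28->13, 31->14
Step 2: Rank sum for X: R1 = 3 + 4 + 5 + 7 + 9.5 + 11 + 12 = 51.5.
Step 3: U_X = R1 - n1(n1+1)/2 = 51.5 - 7*8/2 = 51.5 - 28 = 23.5.
       U_Y = n1*n2 - U_X = 49 - 23.5 = 25.5.
Step 4: Ties are present, so use the tie-corrected normal approximation (with continuity correction) for the p-value.
Step 5: p-value = 0.949004; compare to alpha = 0.1. fail to reject H0.

U_X = 23.5, p = 0.949004, fail to reject H0 at alpha = 0.1.


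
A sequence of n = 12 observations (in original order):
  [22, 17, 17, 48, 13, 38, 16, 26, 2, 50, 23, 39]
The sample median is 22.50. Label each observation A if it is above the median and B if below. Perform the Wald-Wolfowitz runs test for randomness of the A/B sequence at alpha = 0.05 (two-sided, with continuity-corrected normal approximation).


Step 1: Compute median = 22.50; label A = above, B = below.
Labels in order: BBBABABABAAA  (n_A = 6, n_B = 6)
Step 2: Count runs R = 8.
Step 3: Under H0 (random ordering), E[R] = 2*n_A*n_B/(n_A+n_B) + 1 = 2*6*6/12 + 1 = 7.0000.
        Var[R] = 2*n_A*n_B*(2*n_A*n_B - n_A - n_B) / ((n_A+n_B)^2 * (n_A+n_B-1)) = 4320/1584 = 2.7273.
        SD[R] = 1.6514.
Step 4: Continuity-corrected z = (R - 0.5 - E[R]) / SD[R] = (8 - 0.5 - 7.0000) / 1.6514 = 0.3028.
Step 5: Two-sided p-value via normal approximation = 2*(1 - Phi(|z|)) = 0.762069.
Step 6: alpha = 0.05. fail to reject H0.

R = 8, z = 0.3028, p = 0.762069, fail to reject H0.


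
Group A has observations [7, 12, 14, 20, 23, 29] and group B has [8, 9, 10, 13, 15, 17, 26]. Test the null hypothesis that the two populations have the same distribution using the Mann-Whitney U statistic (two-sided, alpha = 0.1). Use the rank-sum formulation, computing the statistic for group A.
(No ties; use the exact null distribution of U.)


Step 1: Combine and sort all 13 observations; assign midranks.
sorted (value, group): (7,X), (8,Y), (9,Y), (10,Y), (12,X), (13,Y), (14,X), (15,Y), (17,Y), (20,X), (23,X), (26,Y), (29,X)
ranks: 7->1, 8->2, 9->3, 10->4, 12->5, 13->6, 14->7, 15->8, 17->9, 20->10, 23->11, 26->12, 29->13
Step 2: Rank sum for X: R1 = 1 + 5 + 7 + 10 + 11 + 13 = 47.
Step 3: U_X = R1 - n1(n1+1)/2 = 47 - 6*7/2 = 47 - 21 = 26.
       U_Y = n1*n2 - U_X = 42 - 26 = 16.
Step 4: No ties, so the exact null distribution of U (based on enumerating the C(13,6) = 1716 equally likely rank assignments) gives the two-sided p-value.
Step 5: p-value = 0.533800; compare to alpha = 0.1. fail to reject H0.

U_X = 26, p = 0.533800, fail to reject H0 at alpha = 0.1.


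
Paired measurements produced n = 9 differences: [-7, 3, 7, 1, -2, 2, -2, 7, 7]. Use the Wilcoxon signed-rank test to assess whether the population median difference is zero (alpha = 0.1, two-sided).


Step 1: Drop any zero differences (none here) and take |d_i|.
|d| = [7, 3, 7, 1, 2, 2, 2, 7, 7]
Step 2: Midrank |d_i| (ties get averaged ranks).
ranks: |7|->7.5, |3|->5, |7|->7.5, |1|->1, |2|->3, |2|->3, |2|->3, |7|->7.5, |7|->7.5
Step 3: Attach original signs; sum ranks with positive sign and with negative sign.
W+ = 5 + 7.5 + 1 + 3 + 7.5 + 7.5 = 31.5
W- = 7.5 + 3 + 3 = 13.5
(Check: W+ + W- = 45 should equal n(n+1)/2 = 45.)
Step 4: Test statistic W = min(W+, W-) = 13.5.
Step 5: Ties in |d|, so use the tie-corrected normal approximation.
        E[W] = n(n+1)/4 = 9*10/4 = 22.5.
        Tie groups: |d|=2 (t=3), |d|=7 (t=4); sum(t^3 - t) = 84.
        Var[W] = n(n+1)(2n+1)/24 - sum(t^3-t)/48 = 1710/24 - 84/48 = 69.5.
        z = (W - E[W]) / sqrt(Var[W]) = (13.5 - 22.5) / 8.3367 = -1.0796.
        Two-sided p = 2*Phi(z) = 0.280334.
Step 6: alpha = 0.1. fail to reject H0.

W+ = 31.5, W- = 13.5, W = min = 13.5, p = 0.280334, fail to reject H0.


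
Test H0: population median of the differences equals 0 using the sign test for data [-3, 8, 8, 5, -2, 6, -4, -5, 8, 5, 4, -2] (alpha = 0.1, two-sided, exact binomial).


Step 1: Discard zero differences. Original n = 12; n_eff = number of nonzero differences = 12.
Nonzero differences (with sign): -3, +8, +8, +5, -2, +6, -4, -5, +8, +5, +4, -2
Step 2: Count signs: positive = 7, negative = 5.
Step 3: Under H0: P(positive) = 0.5, so the number of positives S ~ Bin(12, 0.5).
Step 4: Two-sided exact p-value = sum of Bin(12,0.5) probabilities at or below the observed probability = 0.774414.
Step 5: alpha = 0.1. fail to reject H0.

n_eff = 12, pos = 7, neg = 5, p = 0.774414, fail to reject H0.


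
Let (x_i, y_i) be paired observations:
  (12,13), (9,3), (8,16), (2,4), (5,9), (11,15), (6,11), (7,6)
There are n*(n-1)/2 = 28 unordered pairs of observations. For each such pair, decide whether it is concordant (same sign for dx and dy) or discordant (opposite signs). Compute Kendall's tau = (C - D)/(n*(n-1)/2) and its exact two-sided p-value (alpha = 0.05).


Step 1: Enumerate the 28 unordered pairs (i,j) with i<j and classify each by sign(x_j-x_i) * sign(y_j-y_i).
  (1,2):dx=-3,dy=-10->C; (1,3):dx=-4,dy=+3->D; (1,4):dx=-10,dy=-9->C; (1,5):dx=-7,dy=-4->C
  (1,6):dx=-1,dy=+2->D; (1,7):dx=-6,dy=-2->C; (1,8):dx=-5,dy=-7->C; (2,3):dx=-1,dy=+13->D
  (2,4):dx=-7,dy=+1->D; (2,5):dx=-4,dy=+6->D; (2,6):dx=+2,dy=+12->C; (2,7):dx=-3,dy=+8->D
  (2,8):dx=-2,dy=+3->D; (3,4):dx=-6,dy=-12->C; (3,5):dx=-3,dy=-7->C; (3,6):dx=+3,dy=-1->D
  (3,7):dx=-2,dy=-5->C; (3,8):dx=-1,dy=-10->C; (4,5):dx=+3,dy=+5->C; (4,6):dx=+9,dy=+11->C
  (4,7):dx=+4,dy=+7->C; (4,8):dx=+5,dy=+2->C; (5,6):dx=+6,dy=+6->C; (5,7):dx=+1,dy=+2->C
  (5,8):dx=+2,dy=-3->D; (6,7):dx=-5,dy=-4->C; (6,8):dx=-4,dy=-9->C; (7,8):dx=+1,dy=-5->D
Step 2: C = 18, D = 10, total pairs = 28.
Step 3: tau = (C - D)/(n(n-1)/2) = (18 - 10)/28 = 0.285714.
Step 4: Exact two-sided p-value (enumerate n! = 40320 permutations of y under H0): p = 0.398760.
Step 5: alpha = 0.05. fail to reject H0.

tau_b = 0.2857 (C=18, D=10), p = 0.398760, fail to reject H0.


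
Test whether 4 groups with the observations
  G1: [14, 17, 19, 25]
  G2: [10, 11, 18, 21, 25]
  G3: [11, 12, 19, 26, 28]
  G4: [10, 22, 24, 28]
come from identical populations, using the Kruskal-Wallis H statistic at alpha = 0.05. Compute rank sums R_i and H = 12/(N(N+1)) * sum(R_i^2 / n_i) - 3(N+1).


Step 1: Combine all N = 18 observations and assign midranks.
sorted (value, group, rank): (10,G2,1.5), (10,G4,1.5), (11,G2,3.5), (11,G3,3.5), (12,G3,5), (14,G1,6), (17,G1,7), (18,G2,8), (19,G1,9.5), (19,G3,9.5), (21,G2,11), (22,G4,12), (24,G4,13), (25,G1,14.5), (25,G2,14.5), (26,G3,16), (28,G3,17.5), (28,G4,17.5)
Step 2: Sum ranks within each group.
R_1 = 37 (n_1 = 4)
R_2 = 38.5 (n_2 = 5)
R_3 = 51.5 (n_3 = 5)
R_4 = 44 (n_4 = 4)
Step 3: H = 12/(N(N+1)) * sum(R_i^2/n_i) - 3(N+1)
     = 12/(18*19) * (37^2/4 + 38.5^2/5 + 51.5^2/5 + 44^2/4) - 3*19
     = 0.035088 * 1653.15 - 57
     = 1.005263.
Step 4: Ties present; correction factor C = 1 - 30/(18^3 - 18) = 0.994840. Corrected H = 1.005263 / 0.994840 = 1.010477.
Step 5: Under H0, H ~ chi^2(3); p-value = 0.798717.
Step 6: alpha = 0.05. fail to reject H0.

H = 1.0105, df = 3, p = 0.798717, fail to reject H0.


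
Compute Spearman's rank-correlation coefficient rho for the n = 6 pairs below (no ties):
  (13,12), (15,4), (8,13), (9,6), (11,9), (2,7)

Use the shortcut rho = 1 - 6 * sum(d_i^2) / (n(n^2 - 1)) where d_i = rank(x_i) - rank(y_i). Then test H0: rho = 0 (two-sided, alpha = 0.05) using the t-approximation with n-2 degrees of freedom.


Step 1: Rank x and y separately (midranks; no ties here).
rank(x): 13->5, 15->6, 8->2, 9->3, 11->4, 2->1
rank(y): 12->5, 4->1, 13->6, 6->2, 9->4, 7->3
Step 2: d_i = R_x(i) - R_y(i); compute d_i^2.
  (5-5)^2=0, (6-1)^2=25, (2-6)^2=16, (3-2)^2=1, (4-4)^2=0, (1-3)^2=4
sum(d^2) = 46.
Step 3: rho = 1 - 6*46 / (6*(6^2 - 1)) = 1 - 276/210 = -0.314286.
Step 4: Under H0, t = rho * sqrt((n-2)/(1-rho^2)) = -0.6621 ~ t(4).
Step 5: Two-sided p-value from the t-distribution with 4 df = 0.544093.
Step 6: alpha = 0.05. fail to reject H0.

rho = -0.3143, p = 0.544093, fail to reject H0 at alpha = 0.05.


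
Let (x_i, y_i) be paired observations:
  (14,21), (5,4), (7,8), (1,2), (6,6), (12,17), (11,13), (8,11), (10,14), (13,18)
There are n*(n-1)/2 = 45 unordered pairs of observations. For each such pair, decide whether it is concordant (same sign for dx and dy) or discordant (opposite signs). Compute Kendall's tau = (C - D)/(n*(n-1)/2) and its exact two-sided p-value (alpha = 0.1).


Step 1: Enumerate the 45 unordered pairs (i,j) with i<j and classify each by sign(x_j-x_i) * sign(y_j-y_i).
  (1,2):dx=-9,dy=-17->C; (1,3):dx=-7,dy=-13->C; (1,4):dx=-13,dy=-19->C; (1,5):dx=-8,dy=-15->C
  (1,6):dx=-2,dy=-4->C; (1,7):dx=-3,dy=-8->C; (1,8):dx=-6,dy=-10->C; (1,9):dx=-4,dy=-7->C
  (1,10):dx=-1,dy=-3->C; (2,3):dx=+2,dy=+4->C; (2,4):dx=-4,dy=-2->C; (2,5):dx=+1,dy=+2->C
  (2,6):dx=+7,dy=+13->C; (2,7):dx=+6,dy=+9->C; (2,8):dx=+3,dy=+7->C; (2,9):dx=+5,dy=+10->C
  (2,10):dx=+8,dy=+14->C; (3,4):dx=-6,dy=-6->C; (3,5):dx=-1,dy=-2->C; (3,6):dx=+5,dy=+9->C
  (3,7):dx=+4,dy=+5->C; (3,8):dx=+1,dy=+3->C; (3,9):dx=+3,dy=+6->C; (3,10):dx=+6,dy=+10->C
  (4,5):dx=+5,dy=+4->C; (4,6):dx=+11,dy=+15->C; (4,7):dx=+10,dy=+11->C; (4,8):dx=+7,dy=+9->C
  (4,9):dx=+9,dy=+12->C; (4,10):dx=+12,dy=+16->C; (5,6):dx=+6,dy=+11->C; (5,7):dx=+5,dy=+7->C
  (5,8):dx=+2,dy=+5->C; (5,9):dx=+4,dy=+8->C; (5,10):dx=+7,dy=+12->C; (6,7):dx=-1,dy=-4->C
  (6,8):dx=-4,dy=-6->C; (6,9):dx=-2,dy=-3->C; (6,10):dx=+1,dy=+1->C; (7,8):dx=-3,dy=-2->C
  (7,9):dx=-1,dy=+1->D; (7,10):dx=+2,dy=+5->C; (8,9):dx=+2,dy=+3->C; (8,10):dx=+5,dy=+7->C
  (9,10):dx=+3,dy=+4->C
Step 2: C = 44, D = 1, total pairs = 45.
Step 3: tau = (C - D)/(n(n-1)/2) = (44 - 1)/45 = 0.955556.
Step 4: Exact two-sided p-value (enumerate n! = 3628800 permutations of y under H0): p = 0.000006.
Step 5: alpha = 0.1. reject H0.

tau_b = 0.9556 (C=44, D=1), p = 0.000006, reject H0.


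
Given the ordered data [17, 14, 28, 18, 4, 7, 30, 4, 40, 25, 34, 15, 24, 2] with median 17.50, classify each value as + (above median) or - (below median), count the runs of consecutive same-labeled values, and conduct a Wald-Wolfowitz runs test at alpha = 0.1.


Step 1: Compute median = 17.50; label A = above, B = below.
Labels in order: BBAABBABAAABAB  (n_A = 7, n_B = 7)
Step 2: Count runs R = 9.
Step 3: Under H0 (random ordering), E[R] = 2*n_A*n_B/(n_A+n_B) + 1 = 2*7*7/14 + 1 = 8.0000.
        Var[R] = 2*n_A*n_B*(2*n_A*n_B - n_A - n_B) / ((n_A+n_B)^2 * (n_A+n_B-1)) = 8232/2548 = 3.2308.
        SD[R] = 1.7974.
Step 4: Continuity-corrected z = (R - 0.5 - E[R]) / SD[R] = (9 - 0.5 - 8.0000) / 1.7974 = 0.2782.
Step 5: Two-sided p-value via normal approximation = 2*(1 - Phi(|z|)) = 0.780879.
Step 6: alpha = 0.1. fail to reject H0.

R = 9, z = 0.2782, p = 0.780879, fail to reject H0.


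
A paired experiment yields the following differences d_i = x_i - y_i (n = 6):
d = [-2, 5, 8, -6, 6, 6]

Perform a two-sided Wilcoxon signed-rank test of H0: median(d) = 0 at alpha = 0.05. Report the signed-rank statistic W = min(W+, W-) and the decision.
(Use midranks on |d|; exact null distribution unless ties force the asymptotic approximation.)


Step 1: Drop any zero differences (none here) and take |d_i|.
|d| = [2, 5, 8, 6, 6, 6]
Step 2: Midrank |d_i| (ties get averaged ranks).
ranks: |2|->1, |5|->2, |8|->6, |6|->4, |6|->4, |6|->4
Step 3: Attach original signs; sum ranks with positive sign and with negative sign.
W+ = 2 + 6 + 4 + 4 = 16
W- = 1 + 4 = 5
(Check: W+ + W- = 21 should equal n(n+1)/2 = 21.)
Step 4: Test statistic W = min(W+, W-) = 5.
Step 5: Ties in |d|, so use the tie-corrected normal approximation.
        E[W] = n(n+1)/4 = 6*7/4 = 10.5.
        Tie groups: |d|=6 (t=3); sum(t^3 - t) = 24.
        Var[W] = n(n+1)(2n+1)/24 - sum(t^3-t)/48 = 546/24 - 24/48 = 22.25.
        z = (W - E[W]) / sqrt(Var[W]) = (5 - 10.5) / 4.7170 = -1.1660.
        Two-sided p = 2*Phi(z) = 0.243615.
Step 6: alpha = 0.05. fail to reject H0.

W+ = 16, W- = 5, W = min = 5, p = 0.243615, fail to reject H0.


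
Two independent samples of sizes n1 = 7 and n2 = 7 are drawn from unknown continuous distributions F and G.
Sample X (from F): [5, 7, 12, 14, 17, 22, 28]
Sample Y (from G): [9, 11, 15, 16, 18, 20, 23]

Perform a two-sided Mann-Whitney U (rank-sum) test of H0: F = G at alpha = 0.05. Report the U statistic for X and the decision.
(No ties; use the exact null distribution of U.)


Step 1: Combine and sort all 14 observations; assign midranks.
sorted (value, group): (5,X), (7,X), (9,Y), (11,Y), (12,X), (14,X), (15,Y), (16,Y), (17,X), (18,Y), (20,Y), (22,X), (23,Y), (28,X)
ranks: 5->1, 7->2, 9->3, 11->4, 12->5, 14->6, 15->7, 16->8, 17->9, 18->10, 20->11, 22->12, 23->13, 28->14
Step 2: Rank sum for X: R1 = 1 + 2 + 5 + 6 + 9 + 12 + 14 = 49.
Step 3: U_X = R1 - n1(n1+1)/2 = 49 - 7*8/2 = 49 - 28 = 21.
       U_Y = n1*n2 - U_X = 49 - 21 = 28.
Step 4: No ties, so the exact null distribution of U (based on enumerating the C(14,7) = 3432 equally likely rank assignments) gives the two-sided p-value.
Step 5: p-value = 0.710373; compare to alpha = 0.05. fail to reject H0.

U_X = 21, p = 0.710373, fail to reject H0 at alpha = 0.05.


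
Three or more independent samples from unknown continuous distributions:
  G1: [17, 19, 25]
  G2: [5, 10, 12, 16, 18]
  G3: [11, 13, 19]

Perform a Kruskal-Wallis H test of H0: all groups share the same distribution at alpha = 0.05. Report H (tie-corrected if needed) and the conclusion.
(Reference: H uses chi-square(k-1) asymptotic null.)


Step 1: Combine all N = 11 observations and assign midranks.
sorted (value, group, rank): (5,G2,1), (10,G2,2), (11,G3,3), (12,G2,4), (13,G3,5), (16,G2,6), (17,G1,7), (18,G2,8), (19,G1,9.5), (19,G3,9.5), (25,G1,11)
Step 2: Sum ranks within each group.
R_1 = 27.5 (n_1 = 3)
R_2 = 21 (n_2 = 5)
R_3 = 17.5 (n_3 = 3)
Step 3: H = 12/(N(N+1)) * sum(R_i^2/n_i) - 3(N+1)
     = 12/(11*12) * (27.5^2/3 + 21^2/5 + 17.5^2/3) - 3*12
     = 0.090909 * 442.367 - 36
     = 4.215152.
Step 4: Ties present; correction factor C = 1 - 6/(11^3 - 11) = 0.995455. Corrected H = 4.215152 / 0.995455 = 4.234399.
Step 5: Under H0, H ~ chi^2(2); p-value = 0.120368.
Step 6: alpha = 0.05. fail to reject H0.

H = 4.2344, df = 2, p = 0.120368, fail to reject H0.


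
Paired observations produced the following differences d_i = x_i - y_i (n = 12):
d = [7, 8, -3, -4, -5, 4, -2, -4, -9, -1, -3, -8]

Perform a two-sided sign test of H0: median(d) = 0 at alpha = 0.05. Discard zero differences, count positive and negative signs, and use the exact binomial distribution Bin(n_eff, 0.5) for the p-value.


Step 1: Discard zero differences. Original n = 12; n_eff = number of nonzero differences = 12.
Nonzero differences (with sign): +7, +8, -3, -4, -5, +4, -2, -4, -9, -1, -3, -8
Step 2: Count signs: positive = 3, negative = 9.
Step 3: Under H0: P(positive) = 0.5, so the number of positives S ~ Bin(12, 0.5).
Step 4: Two-sided exact p-value = sum of Bin(12,0.5) probabilities at or below the observed probability = 0.145996.
Step 5: alpha = 0.05. fail to reject H0.

n_eff = 12, pos = 3, neg = 9, p = 0.145996, fail to reject H0.


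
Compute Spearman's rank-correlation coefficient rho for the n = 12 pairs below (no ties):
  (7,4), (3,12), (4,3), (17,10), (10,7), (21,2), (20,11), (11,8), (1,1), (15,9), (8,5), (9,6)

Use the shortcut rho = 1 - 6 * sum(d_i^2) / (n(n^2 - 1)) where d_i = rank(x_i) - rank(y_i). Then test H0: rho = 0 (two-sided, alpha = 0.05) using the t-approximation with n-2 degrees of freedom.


Step 1: Rank x and y separately (midranks; no ties here).
rank(x): 7->4, 3->2, 4->3, 17->10, 10->7, 21->12, 20->11, 11->8, 1->1, 15->9, 8->5, 9->6
rank(y): 4->4, 12->12, 3->3, 10->10, 7->7, 2->2, 11->11, 8->8, 1->1, 9->9, 5->5, 6->6
Step 2: d_i = R_x(i) - R_y(i); compute d_i^2.
  (4-4)^2=0, (2-12)^2=100, (3-3)^2=0, (10-10)^2=0, (7-7)^2=0, (12-2)^2=100, (11-11)^2=0, (8-8)^2=0, (1-1)^2=0, (9-9)^2=0, (5-5)^2=0, (6-6)^2=0
sum(d^2) = 200.
Step 3: rho = 1 - 6*200 / (12*(12^2 - 1)) = 1 - 1200/1716 = 0.300699.
Step 4: Under H0, t = rho * sqrt((n-2)/(1-rho^2)) = 0.9970 ~ t(10).
Step 5: Two-sided p-value from the t-distribution with 10 df = 0.342260.
Step 6: alpha = 0.05. fail to reject H0.

rho = 0.3007, p = 0.342260, fail to reject H0 at alpha = 0.05.


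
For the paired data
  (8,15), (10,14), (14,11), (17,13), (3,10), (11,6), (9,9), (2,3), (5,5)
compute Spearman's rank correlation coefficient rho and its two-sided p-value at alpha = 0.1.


Step 1: Rank x and y separately (midranks; no ties here).
rank(x): 8->4, 10->6, 14->8, 17->9, 3->2, 11->7, 9->5, 2->1, 5->3
rank(y): 15->9, 14->8, 11->6, 13->7, 10->5, 6->3, 9->4, 3->1, 5->2
Step 2: d_i = R_x(i) - R_y(i); compute d_i^2.
  (4-9)^2=25, (6-8)^2=4, (8-6)^2=4, (9-7)^2=4, (2-5)^2=9, (7-3)^2=16, (5-4)^2=1, (1-1)^2=0, (3-2)^2=1
sum(d^2) = 64.
Step 3: rho = 1 - 6*64 / (9*(9^2 - 1)) = 1 - 384/720 = 0.466667.
Step 4: Under H0, t = rho * sqrt((n-2)/(1-rho^2)) = 1.3960 ~ t(7).
Step 5: Two-sided p-value from the t-distribution with 7 df = 0.205386.
Step 6: alpha = 0.1. fail to reject H0.

rho = 0.4667, p = 0.205386, fail to reject H0 at alpha = 0.1.


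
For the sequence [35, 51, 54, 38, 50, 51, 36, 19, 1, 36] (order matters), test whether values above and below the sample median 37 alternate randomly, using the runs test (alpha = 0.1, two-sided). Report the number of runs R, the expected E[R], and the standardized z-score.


Step 1: Compute median = 37; label A = above, B = below.
Labels in order: BAAAAABBBB  (n_A = 5, n_B = 5)
Step 2: Count runs R = 3.
Step 3: Under H0 (random ordering), E[R] = 2*n_A*n_B/(n_A+n_B) + 1 = 2*5*5/10 + 1 = 6.0000.
        Var[R] = 2*n_A*n_B*(2*n_A*n_B - n_A - n_B) / ((n_A+n_B)^2 * (n_A+n_B-1)) = 2000/900 = 2.2222.
        SD[R] = 1.4907.
Step 4: Continuity-corrected z = (R + 0.5 - E[R]) / SD[R] = (3 + 0.5 - 6.0000) / 1.4907 = -1.6771.
Step 5: Two-sided p-value via normal approximation = 2*(1 - Phi(|z|)) = 0.093533.
Step 6: alpha = 0.1. reject H0.

R = 3, z = -1.6771, p = 0.093533, reject H0.


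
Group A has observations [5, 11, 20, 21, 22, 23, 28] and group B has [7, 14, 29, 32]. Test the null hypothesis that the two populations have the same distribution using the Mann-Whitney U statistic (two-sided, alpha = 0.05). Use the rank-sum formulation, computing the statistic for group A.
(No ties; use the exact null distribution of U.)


Step 1: Combine and sort all 11 observations; assign midranks.
sorted (value, group): (5,X), (7,Y), (11,X), (14,Y), (20,X), (21,X), (22,X), (23,X), (28,X), (29,Y), (32,Y)
ranks: 5->1, 7->2, 11->3, 14->4, 20->5, 21->6, 22->7, 23->8, 28->9, 29->10, 32->11
Step 2: Rank sum for X: R1 = 1 + 3 + 5 + 6 + 7 + 8 + 9 = 39.
Step 3: U_X = R1 - n1(n1+1)/2 = 39 - 7*8/2 = 39 - 28 = 11.
       U_Y = n1*n2 - U_X = 28 - 11 = 17.
Step 4: No ties, so the exact null distribution of U (based on enumerating the C(11,7) = 330 equally likely rank assignments) gives the two-sided p-value.
Step 5: p-value = 0.648485; compare to alpha = 0.05. fail to reject H0.

U_X = 11, p = 0.648485, fail to reject H0 at alpha = 0.05.


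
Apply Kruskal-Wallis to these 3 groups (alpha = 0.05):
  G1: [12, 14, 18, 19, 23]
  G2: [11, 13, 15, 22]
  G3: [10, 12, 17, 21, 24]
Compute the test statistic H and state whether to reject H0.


Step 1: Combine all N = 14 observations and assign midranks.
sorted (value, group, rank): (10,G3,1), (11,G2,2), (12,G1,3.5), (12,G3,3.5), (13,G2,5), (14,G1,6), (15,G2,7), (17,G3,8), (18,G1,9), (19,G1,10), (21,G3,11), (22,G2,12), (23,G1,13), (24,G3,14)
Step 2: Sum ranks within each group.
R_1 = 41.5 (n_1 = 5)
R_2 = 26 (n_2 = 4)
R_3 = 37.5 (n_3 = 5)
Step 3: H = 12/(N(N+1)) * sum(R_i^2/n_i) - 3(N+1)
     = 12/(14*15) * (41.5^2/5 + 26^2/4 + 37.5^2/5) - 3*15
     = 0.057143 * 794.7 - 45
     = 0.411429.
Step 4: Ties present; correction factor C = 1 - 6/(14^3 - 14) = 0.997802. Corrected H = 0.411429 / 0.997802 = 0.412335.
Step 5: Under H0, H ~ chi^2(2); p-value = 0.813697.
Step 6: alpha = 0.05. fail to reject H0.

H = 0.4123, df = 2, p = 0.813697, fail to reject H0.


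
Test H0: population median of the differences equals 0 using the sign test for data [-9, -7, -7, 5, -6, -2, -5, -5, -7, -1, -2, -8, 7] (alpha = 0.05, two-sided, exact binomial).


Step 1: Discard zero differences. Original n = 13; n_eff = number of nonzero differences = 13.
Nonzero differences (with sign): -9, -7, -7, +5, -6, -2, -5, -5, -7, -1, -2, -8, +7
Step 2: Count signs: positive = 2, negative = 11.
Step 3: Under H0: P(positive) = 0.5, so the number of positives S ~ Bin(13, 0.5).
Step 4: Two-sided exact p-value = sum of Bin(13,0.5) probabilities at or below the observed probability = 0.022461.
Step 5: alpha = 0.05. reject H0.

n_eff = 13, pos = 2, neg = 11, p = 0.022461, reject H0.


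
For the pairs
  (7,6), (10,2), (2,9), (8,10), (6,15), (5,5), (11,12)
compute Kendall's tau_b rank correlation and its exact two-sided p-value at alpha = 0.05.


Step 1: Enumerate the 21 unordered pairs (i,j) with i<j and classify each by sign(x_j-x_i) * sign(y_j-y_i).
  (1,2):dx=+3,dy=-4->D; (1,3):dx=-5,dy=+3->D; (1,4):dx=+1,dy=+4->C; (1,5):dx=-1,dy=+9->D
  (1,6):dx=-2,dy=-1->C; (1,7):dx=+4,dy=+6->C; (2,3):dx=-8,dy=+7->D; (2,4):dx=-2,dy=+8->D
  (2,5):dx=-4,dy=+13->D; (2,6):dx=-5,dy=+3->D; (2,7):dx=+1,dy=+10->C; (3,4):dx=+6,dy=+1->C
  (3,5):dx=+4,dy=+6->C; (3,6):dx=+3,dy=-4->D; (3,7):dx=+9,dy=+3->C; (4,5):dx=-2,dy=+5->D
  (4,6):dx=-3,dy=-5->C; (4,7):dx=+3,dy=+2->C; (5,6):dx=-1,dy=-10->C; (5,7):dx=+5,dy=-3->D
  (6,7):dx=+6,dy=+7->C
Step 2: C = 11, D = 10, total pairs = 21.
Step 3: tau = (C - D)/(n(n-1)/2) = (11 - 10)/21 = 0.047619.
Step 4: Exact two-sided p-value (enumerate n! = 5040 permutations of y under H0): p = 1.000000.
Step 5: alpha = 0.05. fail to reject H0.

tau_b = 0.0476 (C=11, D=10), p = 1.000000, fail to reject H0.


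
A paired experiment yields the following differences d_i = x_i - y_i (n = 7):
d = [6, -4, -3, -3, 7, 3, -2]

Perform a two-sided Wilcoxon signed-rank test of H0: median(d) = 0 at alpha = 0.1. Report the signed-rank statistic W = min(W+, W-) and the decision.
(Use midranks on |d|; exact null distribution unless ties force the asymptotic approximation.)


Step 1: Drop any zero differences (none here) and take |d_i|.
|d| = [6, 4, 3, 3, 7, 3, 2]
Step 2: Midrank |d_i| (ties get averaged ranks).
ranks: |6|->6, |4|->5, |3|->3, |3|->3, |7|->7, |3|->3, |2|->1
Step 3: Attach original signs; sum ranks with positive sign and with negative sign.
W+ = 6 + 7 + 3 = 16
W- = 5 + 3 + 3 + 1 = 12
(Check: W+ + W- = 28 should equal n(n+1)/2 = 28.)
Step 4: Test statistic W = min(W+, W-) = 12.
Step 5: Ties in |d|, so use the tie-corrected normal approximation.
        E[W] = n(n+1)/4 = 7*8/4 = 14.
        Tie groups: |d|=3 (t=3); sum(t^3 - t) = 24.
        Var[W] = n(n+1)(2n+1)/24 - sum(t^3-t)/48 = 840/24 - 24/48 = 34.5.
        z = (W - E[W]) / sqrt(Var[W]) = (12 - 14) / 5.8737 = -0.3405.
        Two-sided p = 2*Phi(z) = 0.733478.
Step 6: alpha = 0.1. fail to reject H0.

W+ = 16, W- = 12, W = min = 12, p = 0.733478, fail to reject H0.


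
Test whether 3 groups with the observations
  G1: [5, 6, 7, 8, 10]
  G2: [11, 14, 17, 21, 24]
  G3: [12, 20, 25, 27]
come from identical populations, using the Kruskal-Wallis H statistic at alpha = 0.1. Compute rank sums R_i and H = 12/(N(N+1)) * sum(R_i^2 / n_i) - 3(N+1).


Step 1: Combine all N = 14 observations and assign midranks.
sorted (value, group, rank): (5,G1,1), (6,G1,2), (7,G1,3), (8,G1,4), (10,G1,5), (11,G2,6), (12,G3,7), (14,G2,8), (17,G2,9), (20,G3,10), (21,G2,11), (24,G2,12), (25,G3,13), (27,G3,14)
Step 2: Sum ranks within each group.
R_1 = 15 (n_1 = 5)
R_2 = 46 (n_2 = 5)
R_3 = 44 (n_3 = 4)
Step 3: H = 12/(N(N+1)) * sum(R_i^2/n_i) - 3(N+1)
     = 12/(14*15) * (15^2/5 + 46^2/5 + 44^2/4) - 3*15
     = 0.057143 * 952.2 - 45
     = 9.411429.
Step 4: No ties, so H is used without correction.
Step 5: Under H0, H ~ chi^2(2); p-value = 0.009043.
Step 6: alpha = 0.1. reject H0.

H = 9.4114, df = 2, p = 0.009043, reject H0.


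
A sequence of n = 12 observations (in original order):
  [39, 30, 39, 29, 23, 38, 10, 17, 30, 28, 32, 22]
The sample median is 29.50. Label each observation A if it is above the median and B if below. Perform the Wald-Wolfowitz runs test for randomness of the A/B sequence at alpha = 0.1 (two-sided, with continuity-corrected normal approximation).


Step 1: Compute median = 29.50; label A = above, B = below.
Labels in order: AAABBABBABAB  (n_A = 6, n_B = 6)
Step 2: Count runs R = 8.
Step 3: Under H0 (random ordering), E[R] = 2*n_A*n_B/(n_A+n_B) + 1 = 2*6*6/12 + 1 = 7.0000.
        Var[R] = 2*n_A*n_B*(2*n_A*n_B - n_A - n_B) / ((n_A+n_B)^2 * (n_A+n_B-1)) = 4320/1584 = 2.7273.
        SD[R] = 1.6514.
Step 4: Continuity-corrected z = (R - 0.5 - E[R]) / SD[R] = (8 - 0.5 - 7.0000) / 1.6514 = 0.3028.
Step 5: Two-sided p-value via normal approximation = 2*(1 - Phi(|z|)) = 0.762069.
Step 6: alpha = 0.1. fail to reject H0.

R = 8, z = 0.3028, p = 0.762069, fail to reject H0.


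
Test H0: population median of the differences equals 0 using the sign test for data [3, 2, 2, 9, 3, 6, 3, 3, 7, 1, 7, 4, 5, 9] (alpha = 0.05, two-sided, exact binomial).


Step 1: Discard zero differences. Original n = 14; n_eff = number of nonzero differences = 14.
Nonzero differences (with sign): +3, +2, +2, +9, +3, +6, +3, +3, +7, +1, +7, +4, +5, +9
Step 2: Count signs: positive = 14, negative = 0.
Step 3: Under H0: P(positive) = 0.5, so the number of positives S ~ Bin(14, 0.5).
Step 4: Two-sided exact p-value = sum of Bin(14,0.5) probabilities at or below the observed probability = 0.000122.
Step 5: alpha = 0.05. reject H0.

n_eff = 14, pos = 14, neg = 0, p = 0.000122, reject H0.


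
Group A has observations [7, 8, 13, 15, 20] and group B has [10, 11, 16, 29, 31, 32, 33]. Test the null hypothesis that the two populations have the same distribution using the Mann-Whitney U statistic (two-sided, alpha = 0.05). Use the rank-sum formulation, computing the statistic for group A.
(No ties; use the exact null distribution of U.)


Step 1: Combine and sort all 12 observations; assign midranks.
sorted (value, group): (7,X), (8,X), (10,Y), (11,Y), (13,X), (15,X), (16,Y), (20,X), (29,Y), (31,Y), (32,Y), (33,Y)
ranks: 7->1, 8->2, 10->3, 11->4, 13->5, 15->6, 16->7, 20->8, 29->9, 31->10, 32->11, 33->12
Step 2: Rank sum for X: R1 = 1 + 2 + 5 + 6 + 8 = 22.
Step 3: U_X = R1 - n1(n1+1)/2 = 22 - 5*6/2 = 22 - 15 = 7.
       U_Y = n1*n2 - U_X = 35 - 7 = 28.
Step 4: No ties, so the exact null distribution of U (based on enumerating the C(12,5) = 792 equally likely rank assignments) gives the two-sided p-value.
Step 5: p-value = 0.106061; compare to alpha = 0.05. fail to reject H0.

U_X = 7, p = 0.106061, fail to reject H0 at alpha = 0.05.
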